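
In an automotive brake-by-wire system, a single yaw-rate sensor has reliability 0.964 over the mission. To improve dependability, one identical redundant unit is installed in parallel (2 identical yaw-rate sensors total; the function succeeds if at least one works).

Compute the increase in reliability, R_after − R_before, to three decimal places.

0.035

R_before = 0.964
R_after = 1 − (1 − 0.964)^2 = 0.999
ΔR = 0.999 − 0.964 = 0.035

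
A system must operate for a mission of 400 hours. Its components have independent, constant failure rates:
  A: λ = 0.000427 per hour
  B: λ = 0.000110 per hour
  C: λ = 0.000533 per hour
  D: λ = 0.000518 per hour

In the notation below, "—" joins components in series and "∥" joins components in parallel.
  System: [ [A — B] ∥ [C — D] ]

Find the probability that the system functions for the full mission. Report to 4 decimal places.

0.9337

R(A) = exp(−0.000427 × 400) = 0.842990
R(B) = exp(−0.000110 × 400) = 0.956954
R(C) = exp(−0.000533 × 400) = 0.807995
R(D) = exp(−0.000518 × 400) = 0.812857
Series (A and B): 0.842990 × 0.956954 = 0.806703
Series (C and D): 0.807995 × 0.812857 = 0.656784
Parallel ([0.806703] and [0.656784]): 1 − (1 − 0.806703)(1 − 0.656784) = 0.9337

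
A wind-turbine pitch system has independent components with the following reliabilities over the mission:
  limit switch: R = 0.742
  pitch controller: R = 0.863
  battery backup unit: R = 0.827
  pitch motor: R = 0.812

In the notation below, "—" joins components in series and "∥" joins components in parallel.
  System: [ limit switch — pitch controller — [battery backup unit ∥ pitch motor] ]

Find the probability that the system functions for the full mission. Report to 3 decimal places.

Parallel (battery backup unit and pitch motor): 1 − (1 − 0.82700)(1 − 0.81200) = 0.96748
Series (limit switch, pitch controller, and [0.96748]): 0.74200 × 0.86300 × 0.96748 = 0.620

0.620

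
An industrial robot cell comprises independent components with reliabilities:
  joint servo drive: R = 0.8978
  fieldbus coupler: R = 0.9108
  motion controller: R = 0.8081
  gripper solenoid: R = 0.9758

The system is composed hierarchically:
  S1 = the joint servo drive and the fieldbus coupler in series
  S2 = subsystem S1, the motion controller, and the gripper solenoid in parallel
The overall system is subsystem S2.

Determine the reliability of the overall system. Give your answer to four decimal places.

Series (joint servo drive and fieldbus coupler): 0.897800 × 0.910800 = 0.817716
Parallel ([0.817716], motion controller, and gripper solenoid): 1 − (1 − 0.817716)(1 − 0.808100)(1 − 0.975800) = 0.9992

0.9992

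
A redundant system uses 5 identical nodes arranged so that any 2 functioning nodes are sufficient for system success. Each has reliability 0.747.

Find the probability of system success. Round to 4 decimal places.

0.9837

R = Σ_{i=2}^{5} C(5,i) p^i (1−p)^{5−i} with p = 0.747
C(5,2)·0.747^2·0.253^3 = 0.090366
C(5,3)·0.747^3·0.253^2 = 0.266810
C(5,4)·0.747^4·0.253^1 = 0.393888
C(5,5)·0.747^5·0.253^0 = 0.232596
Sum = 0.9837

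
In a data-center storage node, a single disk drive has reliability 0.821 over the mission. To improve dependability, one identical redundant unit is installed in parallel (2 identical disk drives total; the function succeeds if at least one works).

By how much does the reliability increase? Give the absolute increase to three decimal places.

0.147

R_before = 0.821
R_after = 1 − (1 − 0.821)^2 = 0.968
ΔR = 0.968 − 0.821 = 0.147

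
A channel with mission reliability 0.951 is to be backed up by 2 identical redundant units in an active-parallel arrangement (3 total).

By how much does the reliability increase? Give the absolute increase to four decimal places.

R_before = 0.951
R_after = 1 − (1 − 0.951)^3 = 0.9999
ΔR = 0.9999 − 0.951 = 0.0489

0.0489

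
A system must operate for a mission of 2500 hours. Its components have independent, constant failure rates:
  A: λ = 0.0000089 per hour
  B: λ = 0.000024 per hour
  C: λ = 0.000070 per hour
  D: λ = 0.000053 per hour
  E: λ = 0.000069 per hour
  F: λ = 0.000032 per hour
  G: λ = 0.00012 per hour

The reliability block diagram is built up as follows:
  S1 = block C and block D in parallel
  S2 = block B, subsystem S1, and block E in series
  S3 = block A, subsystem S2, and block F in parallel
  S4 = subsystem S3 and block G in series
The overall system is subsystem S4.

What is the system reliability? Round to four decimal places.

0.7405

R(A) = exp(−0.0000089 × 2500) = 0.977996
R(B) = exp(−0.000024 × 2500) = 0.941765
R(C) = exp(−0.000070 × 2500) = 0.839457
R(D) = exp(−0.000053 × 2500) = 0.875903
R(E) = exp(−0.000069 × 2500) = 0.841558
R(F) = exp(−0.000032 × 2500) = 0.923116
R(G) = exp(−0.00012 × 2500) = 0.740818
Parallel (C and D): 1 − (1 − 0.839457)(1 − 0.875903) = 0.980077
Series (B, [0.980077], and E): 0.941765 × 0.980077 × 0.841558 = 0.776760
Parallel (A, [0.776760], and F): 1 − (1 − 0.977996)(1 − 0.776760)(1 − 0.923116) = 0.999622
Series ([0.999622] and G): 0.999622 × 0.740818 = 0.7405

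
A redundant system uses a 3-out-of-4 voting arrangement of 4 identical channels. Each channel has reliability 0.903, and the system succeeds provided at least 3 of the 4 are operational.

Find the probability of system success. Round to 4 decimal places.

R = Σ_{i=3}^{4} C(4,i) p^i (1−p)^{4−i} with p = 0.903
C(4,3)·0.903^3·0.097^1 = 0.285690
C(4,4)·0.903^4·0.097^0 = 0.664892
Sum = 0.9506

0.9506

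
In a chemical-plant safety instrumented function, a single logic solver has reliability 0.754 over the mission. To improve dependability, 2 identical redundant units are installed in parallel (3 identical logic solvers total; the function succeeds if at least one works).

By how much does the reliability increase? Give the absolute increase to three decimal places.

0.231

R_before = 0.754
R_after = 1 − (1 − 0.754)^3 = 0.985
ΔR = 0.985 − 0.754 = 0.231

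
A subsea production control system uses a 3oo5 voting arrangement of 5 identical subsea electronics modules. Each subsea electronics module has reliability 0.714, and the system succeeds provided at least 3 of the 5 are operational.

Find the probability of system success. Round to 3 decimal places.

R = Σ_{i=3}^{5} C(5,i) p^i (1−p)^{5−i} with p = 0.714
C(5,3)·0.714^3·0.286^2 = 0.29773
C(5,4)·0.714^4·0.286^1 = 0.37165
C(5,5)·0.714^5·0.286^0 = 0.18556
Sum = 0.855

0.855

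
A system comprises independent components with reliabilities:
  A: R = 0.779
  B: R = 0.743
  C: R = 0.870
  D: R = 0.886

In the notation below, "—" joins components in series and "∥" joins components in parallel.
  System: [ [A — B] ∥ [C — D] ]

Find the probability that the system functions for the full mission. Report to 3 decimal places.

0.903

Series (A and B): 0.77900 × 0.74300 = 0.57880
Series (C and D): 0.87000 × 0.88600 = 0.77082
Parallel ([0.57880] and [0.77082]): 1 − (1 − 0.57880)(1 − 0.77082) = 0.903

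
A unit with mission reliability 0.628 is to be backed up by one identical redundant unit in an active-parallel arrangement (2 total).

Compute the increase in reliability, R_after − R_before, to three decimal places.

0.234

R_before = 0.628
R_after = 1 − (1 − 0.628)^2 = 0.862
ΔR = 0.862 − 0.628 = 0.234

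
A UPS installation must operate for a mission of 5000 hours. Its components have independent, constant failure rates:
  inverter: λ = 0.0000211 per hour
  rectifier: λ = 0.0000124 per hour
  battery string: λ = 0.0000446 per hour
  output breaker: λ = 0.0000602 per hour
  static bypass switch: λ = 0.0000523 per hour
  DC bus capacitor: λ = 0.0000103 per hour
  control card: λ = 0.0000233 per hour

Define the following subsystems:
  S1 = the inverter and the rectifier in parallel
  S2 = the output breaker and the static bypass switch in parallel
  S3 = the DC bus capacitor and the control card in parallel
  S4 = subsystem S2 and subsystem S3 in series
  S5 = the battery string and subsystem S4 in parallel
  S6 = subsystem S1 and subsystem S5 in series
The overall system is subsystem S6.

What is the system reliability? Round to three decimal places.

0.981

R(inverter) = exp(−0.0000211 × 5000) = 0.89987
R(rectifier) = exp(−0.0000124 × 5000) = 0.93988
R(battery string) = exp(−0.0000446 × 5000) = 0.80011
R(output breaker) = exp(−0.0000602 × 5000) = 0.74008
R(static bypass switch) = exp(−0.0000523 × 5000) = 0.76990
R(DC bus capacitor) = exp(−0.0000103 × 5000) = 0.94980
R(control card) = exp(−0.0000233 × 5000) = 0.89003
Parallel (inverter and rectifier): 1 − (1 − 0.89987)(1 − 0.93988) = 0.99398
Parallel (output breaker and static bypass switch): 1 − (1 − 0.74008)(1 − 0.76990) = 0.94019
Parallel (DC bus capacitor and control card): 1 − (1 − 0.94980)(1 − 0.89003) = 0.99448
Series ([0.94019] and [0.99448]): 0.94019 × 0.99448 = 0.93500
Parallel (battery string and [0.93500]): 1 − (1 − 0.80011)(1 − 0.93500) = 0.98701
Series ([0.99398] and [0.98701]): 0.99398 × 0.98701 = 0.981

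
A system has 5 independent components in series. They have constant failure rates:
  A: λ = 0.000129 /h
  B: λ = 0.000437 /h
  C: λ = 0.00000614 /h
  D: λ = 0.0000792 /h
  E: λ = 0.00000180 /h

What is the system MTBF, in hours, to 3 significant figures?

1530

Series of exponential components: λ_sys = Σ λ_i
λ_sys = 0.000129 + 0.000437 + 0.00000614 + 0.0000792 + 0.00000180 = 6.5314e-04 /h
MTBF = 1 / λ_sys = 1530 h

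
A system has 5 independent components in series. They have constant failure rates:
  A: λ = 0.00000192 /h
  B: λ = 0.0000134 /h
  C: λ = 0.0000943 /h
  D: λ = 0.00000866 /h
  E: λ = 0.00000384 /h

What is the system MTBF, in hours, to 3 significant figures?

Series of exponential components: λ_sys = Σ λ_i
λ_sys = 0.00000192 + 0.0000134 + 0.0000943 + 0.00000866 + 0.00000384 = 1.2212e-04 /h
MTBF = 1 / λ_sys = 8190 h

8190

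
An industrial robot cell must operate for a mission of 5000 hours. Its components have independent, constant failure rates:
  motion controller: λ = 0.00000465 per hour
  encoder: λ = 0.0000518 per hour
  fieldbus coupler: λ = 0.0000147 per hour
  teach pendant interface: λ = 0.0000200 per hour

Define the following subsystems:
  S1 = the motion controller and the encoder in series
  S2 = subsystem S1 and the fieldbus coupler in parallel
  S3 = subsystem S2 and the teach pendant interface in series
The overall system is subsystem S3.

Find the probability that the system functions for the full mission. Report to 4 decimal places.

R(motion controller) = exp(−0.00000465 × 5000) = 0.977018
R(encoder) = exp(−0.0000518 × 5000) = 0.771823
R(fieldbus coupler) = exp(−0.0000147 × 5000) = 0.929136
R(teach pendant interface) = exp(−0.0000200 × 5000) = 0.904837
Series (motion controller and encoder): 0.977018 × 0.771823 = 0.754085
Parallel ([0.754085] and fieldbus coupler): 1 − (1 − 0.754085)(1 − 0.929136) = 0.982573
Series ([0.982573] and teach pendant interface): 0.982573 × 0.904837 = 0.8891

0.8891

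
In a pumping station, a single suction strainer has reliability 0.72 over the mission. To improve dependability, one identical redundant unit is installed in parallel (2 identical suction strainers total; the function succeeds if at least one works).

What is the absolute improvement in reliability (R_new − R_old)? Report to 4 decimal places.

R_before = 0.72
R_after = 1 − (1 − 0.72)^2 = 0.9216
ΔR = 0.9216 − 0.72 = 0.2016

0.2016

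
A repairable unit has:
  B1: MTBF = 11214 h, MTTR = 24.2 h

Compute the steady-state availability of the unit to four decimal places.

0.9978

A(B1) = MTBF/(MTBF+MTTR) = 11214/(11214+24.2) = 0.9978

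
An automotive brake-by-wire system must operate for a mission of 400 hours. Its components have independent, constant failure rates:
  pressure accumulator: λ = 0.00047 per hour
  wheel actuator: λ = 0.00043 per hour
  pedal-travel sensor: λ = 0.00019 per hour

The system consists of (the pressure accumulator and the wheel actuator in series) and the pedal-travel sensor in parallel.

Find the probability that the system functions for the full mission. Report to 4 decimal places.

0.9779

R(pressure accumulator) = exp(−0.00047 × 400) = 0.828615
R(wheel actuator) = exp(−0.00043 × 400) = 0.841979
R(pedal-travel sensor) = exp(−0.00019 × 400) = 0.926816
Series (pressure accumulator and wheel actuator): 0.828615 × 0.841979 = 0.697676
Parallel ([0.697676] and pedal-travel sensor): 1 − (1 − 0.697676)(1 − 0.926816) = 0.9779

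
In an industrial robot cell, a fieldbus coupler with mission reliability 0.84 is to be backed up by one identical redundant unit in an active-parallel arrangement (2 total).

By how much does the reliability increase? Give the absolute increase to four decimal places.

R_before = 0.84
R_after = 1 − (1 − 0.84)^2 = 0.9744
ΔR = 0.9744 − 0.84 = 0.1344

0.1344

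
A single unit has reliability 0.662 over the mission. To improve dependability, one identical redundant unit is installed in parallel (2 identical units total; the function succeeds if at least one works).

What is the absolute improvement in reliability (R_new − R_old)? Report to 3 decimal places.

R_before = 0.662
R_after = 1 − (1 − 0.662)^2 = 0.886
ΔR = 0.886 − 0.662 = 0.224

0.224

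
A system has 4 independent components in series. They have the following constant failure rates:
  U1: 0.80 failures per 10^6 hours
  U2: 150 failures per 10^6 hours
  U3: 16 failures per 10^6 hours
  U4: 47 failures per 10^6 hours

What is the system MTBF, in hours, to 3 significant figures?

Series of exponential components: λ_sys = Σ λ_i
λ_sys = 0.00000080 + 0.00015 + 0.000016 + 0.000047 = 2.1380e-04 /h
MTBF = 1 / λ_sys = 4680 h

4680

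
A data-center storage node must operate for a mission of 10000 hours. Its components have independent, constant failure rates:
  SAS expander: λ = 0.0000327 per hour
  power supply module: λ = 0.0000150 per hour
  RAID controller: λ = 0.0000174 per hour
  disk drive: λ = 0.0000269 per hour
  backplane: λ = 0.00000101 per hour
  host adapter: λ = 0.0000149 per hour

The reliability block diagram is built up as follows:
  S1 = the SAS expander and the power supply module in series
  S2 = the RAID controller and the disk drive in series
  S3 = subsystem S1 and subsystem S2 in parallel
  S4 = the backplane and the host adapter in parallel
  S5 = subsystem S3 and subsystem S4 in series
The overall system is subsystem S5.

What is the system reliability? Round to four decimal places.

0.8630

R(SAS expander) = exp(−0.0000327 × 10000) = 0.721084
R(power supply module) = exp(−0.0000150 × 10000) = 0.860708
R(RAID controller) = exp(−0.0000174 × 10000) = 0.840297
R(disk drive) = exp(−0.0000269 × 10000) = 0.764143
R(backplane) = exp(−0.00000101 × 10000) = 0.989951
R(host adapter) = exp(−0.0000149 × 10000) = 0.861569
Series (SAS expander and power supply module): 0.721084 × 0.860708 = 0.620643
Series (RAID controller and disk drive): 0.840297 × 0.764143 = 0.642107
Parallel ([0.620643] and [0.642107]): 1 − (1 − 0.620643)(1 − 0.642107) = 0.864231
Parallel (backplane and host adapter): 1 − (1 − 0.989951)(1 − 0.861569) = 0.998609
Series ([0.864231] and [0.998609]): 0.864231 × 0.998609 = 0.8630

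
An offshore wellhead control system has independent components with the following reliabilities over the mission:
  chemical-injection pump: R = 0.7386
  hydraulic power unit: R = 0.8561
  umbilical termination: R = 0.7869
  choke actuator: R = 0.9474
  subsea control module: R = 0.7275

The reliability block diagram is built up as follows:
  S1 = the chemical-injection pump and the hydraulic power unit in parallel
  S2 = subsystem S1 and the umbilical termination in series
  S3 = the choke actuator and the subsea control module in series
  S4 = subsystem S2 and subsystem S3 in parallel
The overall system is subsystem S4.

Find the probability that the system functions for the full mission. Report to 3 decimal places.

Parallel (chemical-injection pump and hydraulic power unit): 1 − (1 − 0.73860)(1 − 0.85610) = 0.96238
Series ([0.96238] and umbilical termination): 0.96238 × 0.78690 = 0.75730
Series (choke actuator and subsea control module): 0.94740 × 0.72750 = 0.68923
Parallel ([0.75730] and [0.68923]): 1 − (1 − 0.75730)(1 − 0.68923) = 0.925

0.925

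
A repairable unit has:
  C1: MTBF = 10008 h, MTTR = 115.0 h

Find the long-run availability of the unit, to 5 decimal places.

A(C1) = MTBF/(MTBF+MTTR) = 10008/(10008+115.0) = 0.98864

0.98864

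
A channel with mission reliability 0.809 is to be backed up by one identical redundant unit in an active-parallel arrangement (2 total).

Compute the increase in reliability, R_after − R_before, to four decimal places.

0.1545

R_before = 0.809
R_after = 1 − (1 − 0.809)^2 = 0.9635
ΔR = 0.9635 − 0.809 = 0.1545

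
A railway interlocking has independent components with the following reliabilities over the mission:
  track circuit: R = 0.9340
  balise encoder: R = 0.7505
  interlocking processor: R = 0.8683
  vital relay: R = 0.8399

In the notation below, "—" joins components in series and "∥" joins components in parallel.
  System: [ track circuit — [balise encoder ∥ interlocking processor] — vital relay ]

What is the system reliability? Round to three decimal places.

Parallel (balise encoder and interlocking processor): 1 − (1 − 0.75050)(1 − 0.86830) = 0.96714
Series (track circuit, [0.96714], and vital relay): 0.93400 × 0.96714 × 0.83990 = 0.759

0.759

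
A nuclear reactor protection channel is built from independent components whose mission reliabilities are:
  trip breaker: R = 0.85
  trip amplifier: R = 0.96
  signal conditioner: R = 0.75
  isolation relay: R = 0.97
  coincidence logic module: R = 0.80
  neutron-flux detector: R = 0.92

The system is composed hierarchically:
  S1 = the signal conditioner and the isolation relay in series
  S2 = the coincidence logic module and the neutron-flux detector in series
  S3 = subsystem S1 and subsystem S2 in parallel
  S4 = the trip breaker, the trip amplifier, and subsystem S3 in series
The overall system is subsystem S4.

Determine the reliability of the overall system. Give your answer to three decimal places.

0.757

Series (signal conditioner and isolation relay): 0.75000 × 0.97000 = 0.72750
Series (coincidence logic module and neutron-flux detector): 0.80000 × 0.92000 = 0.73600
Parallel ([0.72750] and [0.73600]): 1 − (1 − 0.72750)(1 − 0.73600) = 0.92806
Series (trip breaker, trip amplifier, and [0.92806]): 0.85000 × 0.96000 × 0.92806 = 0.757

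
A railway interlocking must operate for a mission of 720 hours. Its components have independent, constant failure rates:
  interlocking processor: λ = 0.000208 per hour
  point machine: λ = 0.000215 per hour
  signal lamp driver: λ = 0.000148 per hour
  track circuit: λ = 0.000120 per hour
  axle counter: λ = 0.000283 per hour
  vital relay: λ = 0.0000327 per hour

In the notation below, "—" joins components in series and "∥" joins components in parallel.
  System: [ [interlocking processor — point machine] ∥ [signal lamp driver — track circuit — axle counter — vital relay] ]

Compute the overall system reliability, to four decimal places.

R(interlocking processor) = exp(−0.000208 × 720) = 0.860915
R(point machine) = exp(−0.000215 × 720) = 0.856586
R(signal lamp driver) = exp(−0.000148 × 720) = 0.898921
R(track circuit) = exp(−0.000120 × 720) = 0.917227
R(axle counter) = exp(−0.000283 × 720) = 0.815658
R(vital relay) = exp(−0.0000327 × 720) = 0.976731
Series (interlocking processor and point machine): 0.860915 × 0.856586 = 0.737448
Series (signal lamp driver, track circuit, axle counter, and vital relay): 0.898921 × 0.917227 × 0.815658 × 0.976731 = 0.656873
Parallel ([0.737448] and [0.656873]): 1 − (1 − 0.737448)(1 − 0.656873) = 0.9099

0.9099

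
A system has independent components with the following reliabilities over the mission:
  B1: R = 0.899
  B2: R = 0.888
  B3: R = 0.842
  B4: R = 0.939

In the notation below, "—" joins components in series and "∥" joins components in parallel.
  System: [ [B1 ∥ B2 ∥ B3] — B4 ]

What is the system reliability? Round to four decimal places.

Parallel (B1, B2, and B3): 1 − (1 − 0.899000)(1 − 0.888000)(1 − 0.842000) = 0.998213
Series ([0.998213] and B4): 0.998213 × 0.939000 = 0.9373

0.9373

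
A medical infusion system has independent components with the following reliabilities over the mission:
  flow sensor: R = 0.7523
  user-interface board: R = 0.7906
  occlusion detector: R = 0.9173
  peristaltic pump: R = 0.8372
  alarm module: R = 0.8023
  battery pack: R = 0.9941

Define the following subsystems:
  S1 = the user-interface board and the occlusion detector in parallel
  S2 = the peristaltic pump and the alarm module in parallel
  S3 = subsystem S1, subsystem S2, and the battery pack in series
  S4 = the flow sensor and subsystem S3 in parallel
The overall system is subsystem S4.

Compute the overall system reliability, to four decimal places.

0.9865

Parallel (user-interface board and occlusion detector): 1 − (1 − 0.790600)(1 − 0.917300) = 0.982683
Parallel (peristaltic pump and alarm module): 1 − (1 − 0.837200)(1 − 0.802300) = 0.967814
Series ([0.982683], [0.967814], and battery pack): 0.982683 × 0.967814 × 0.994100 = 0.945443
Parallel (flow sensor and [0.945443]): 1 − (1 − 0.752300)(1 − 0.945443) = 0.9865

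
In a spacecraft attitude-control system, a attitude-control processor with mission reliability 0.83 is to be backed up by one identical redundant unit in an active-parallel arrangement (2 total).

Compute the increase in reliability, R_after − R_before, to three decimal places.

0.141

R_before = 0.83
R_after = 1 − (1 − 0.83)^2 = 0.971
ΔR = 0.971 − 0.83 = 0.141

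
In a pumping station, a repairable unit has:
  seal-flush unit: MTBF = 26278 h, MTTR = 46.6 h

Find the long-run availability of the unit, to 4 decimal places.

0.9982

A(seal-flush unit) = MTBF/(MTBF+MTTR) = 26278/(26278+46.6) = 0.9982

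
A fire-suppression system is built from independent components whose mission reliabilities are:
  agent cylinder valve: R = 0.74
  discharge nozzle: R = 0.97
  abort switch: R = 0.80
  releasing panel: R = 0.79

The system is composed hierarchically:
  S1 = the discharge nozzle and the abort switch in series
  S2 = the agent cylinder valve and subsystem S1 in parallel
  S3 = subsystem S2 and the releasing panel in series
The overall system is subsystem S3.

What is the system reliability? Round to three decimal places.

0.744

Series (discharge nozzle and abort switch): 0.97000 × 0.80000 = 0.77600
Parallel (agent cylinder valve and [0.77600]): 1 − (1 − 0.74000)(1 − 0.77600) = 0.94176
Series ([0.94176] and releasing panel): 0.94176 × 0.79000 = 0.744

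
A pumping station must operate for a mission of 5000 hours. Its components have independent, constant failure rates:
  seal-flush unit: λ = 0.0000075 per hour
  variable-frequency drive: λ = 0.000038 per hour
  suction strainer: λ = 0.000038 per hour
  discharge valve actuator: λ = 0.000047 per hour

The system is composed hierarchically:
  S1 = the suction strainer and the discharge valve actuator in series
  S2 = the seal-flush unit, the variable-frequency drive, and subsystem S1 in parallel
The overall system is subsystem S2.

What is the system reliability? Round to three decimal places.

R(seal-flush unit) = exp(−0.0000075 × 5000) = 0.96319
R(variable-frequency drive) = exp(−0.000038 × 5000) = 0.82696
R(suction strainer) = exp(−0.000038 × 5000) = 0.82696
R(discharge valve actuator) = exp(−0.000047 × 5000) = 0.79057
Series (suction strainer and discharge valve actuator): 0.82696 × 0.79057 = 0.65377
Parallel (seal-flush unit, variable-frequency drive, and [0.65377]): 1 − (1 − 0.96319)(1 − 0.82696)(1 − 0.65377) = 0.998

0.998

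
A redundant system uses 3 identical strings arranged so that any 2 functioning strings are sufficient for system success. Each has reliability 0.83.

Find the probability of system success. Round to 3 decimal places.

0.923

R = Σ_{i=2}^{3} C(3,i) p^i (1−p)^{3−i} with p = 0.83
C(3,2)·0.83^2·0.17^1 = 0.35134
C(3,3)·0.83^3·0.17^0 = 0.57179
Sum = 0.923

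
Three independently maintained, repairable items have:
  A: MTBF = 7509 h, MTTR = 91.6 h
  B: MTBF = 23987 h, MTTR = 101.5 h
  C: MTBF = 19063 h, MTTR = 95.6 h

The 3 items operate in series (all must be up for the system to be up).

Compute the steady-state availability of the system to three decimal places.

A(A) = MTBF/(MTBF+MTTR) = 7509/(7509+91.6) = 0.987948
A(B) = MTBF/(MTBF+MTTR) = 23987/(23987+101.5) = 0.995786
A(C) = MTBF/(MTBF+MTTR) = 19063/(19063+95.6) = 0.995010
Series availability: 0.987948 × 0.995786 × 0.995010 = 0.979

0.979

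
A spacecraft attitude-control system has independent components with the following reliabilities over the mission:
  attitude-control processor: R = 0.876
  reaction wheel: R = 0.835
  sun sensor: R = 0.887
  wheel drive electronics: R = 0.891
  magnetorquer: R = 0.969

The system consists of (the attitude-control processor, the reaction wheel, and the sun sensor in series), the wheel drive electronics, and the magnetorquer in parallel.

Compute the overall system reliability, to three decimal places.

Series (attitude-control processor, reaction wheel, and sun sensor): 0.87600 × 0.83500 × 0.88700 = 0.64881
Parallel ([0.64881], wheel drive electronics, and magnetorquer): 1 − (1 − 0.64881)(1 − 0.89100)(1 − 0.96900) = 0.999

0.999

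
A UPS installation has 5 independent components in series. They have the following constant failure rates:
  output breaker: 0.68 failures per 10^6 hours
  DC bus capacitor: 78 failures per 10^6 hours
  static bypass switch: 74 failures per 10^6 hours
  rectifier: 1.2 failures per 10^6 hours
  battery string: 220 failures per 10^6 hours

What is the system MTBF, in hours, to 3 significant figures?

2670

Series of exponential components: λ_sys = Σ λ_i
λ_sys = 0.00000068 + 0.000078 + 0.000074 + 0.0000012 + 0.00022 = 3.7388e-04 /h
MTBF = 1 / λ_sys = 2670 h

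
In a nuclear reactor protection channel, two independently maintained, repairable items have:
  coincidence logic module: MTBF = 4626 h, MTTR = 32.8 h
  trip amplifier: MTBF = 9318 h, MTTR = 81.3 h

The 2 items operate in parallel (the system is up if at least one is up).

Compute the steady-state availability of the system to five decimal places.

A(coincidence logic module) = MTBF/(MTBF+MTTR) = 4626/(4626+32.8) = 0.992960
A(trip amplifier) = MTBF/(MTBF+MTTR) = 9318/(9318+81.3) = 0.991350
Parallel availability: 1 − (1 − 0.992960)(1 − 0.991350) = 0.99994

0.99994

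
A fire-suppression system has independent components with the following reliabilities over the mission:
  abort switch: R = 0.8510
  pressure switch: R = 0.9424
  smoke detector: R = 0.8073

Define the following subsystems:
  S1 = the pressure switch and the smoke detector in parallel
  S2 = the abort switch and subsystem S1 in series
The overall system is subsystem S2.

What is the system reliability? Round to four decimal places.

Parallel (pressure switch and smoke detector): 1 − (1 − 0.942400)(1 − 0.807300) = 0.988900
Series (abort switch and [0.988900]): 0.851000 × 0.988900 = 0.8416

0.8416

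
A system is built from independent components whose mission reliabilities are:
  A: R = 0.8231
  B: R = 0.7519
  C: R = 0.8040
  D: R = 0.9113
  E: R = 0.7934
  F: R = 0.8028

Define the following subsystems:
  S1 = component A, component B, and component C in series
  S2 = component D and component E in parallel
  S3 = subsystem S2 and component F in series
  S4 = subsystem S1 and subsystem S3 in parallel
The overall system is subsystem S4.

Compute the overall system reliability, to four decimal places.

0.8935

Series (A, B, and C): 0.823100 × 0.751900 × 0.804000 = 0.497587
Parallel (D and E): 1 − (1 − 0.911300)(1 − 0.793400) = 0.981675
Series ([0.981675] and F): 0.981675 × 0.802800 = 0.788089
Parallel ([0.497587] and [0.788089]): 1 − (1 − 0.497587)(1 − 0.788089) = 0.8935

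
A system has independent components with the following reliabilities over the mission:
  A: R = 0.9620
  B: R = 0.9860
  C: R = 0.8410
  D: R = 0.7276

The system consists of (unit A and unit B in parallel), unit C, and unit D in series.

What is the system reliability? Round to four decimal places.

Parallel (A and B): 1 − (1 − 0.962000)(1 − 0.986000) = 0.999468
Series ([0.999468], C, and D): 0.999468 × 0.841000 × 0.727600 = 0.6116

0.6116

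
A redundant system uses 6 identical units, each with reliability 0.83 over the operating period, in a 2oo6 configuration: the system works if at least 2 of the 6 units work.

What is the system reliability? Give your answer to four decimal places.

R = Σ_{i=2}^{6} C(6,i) p^i (1−p)^{6−i} with p = 0.83
C(6,2)·0.83^2·0.17^4 = 0.008631
C(6,3)·0.83^3·0.17^3 = 0.056184
C(6,4)·0.83^4·0.17^2 = 0.205732
C(6,5)·0.83^5·0.17^1 = 0.401782
C(6,6)·0.83^6·0.17^0 = 0.326940
Sum = 0.9993

0.9993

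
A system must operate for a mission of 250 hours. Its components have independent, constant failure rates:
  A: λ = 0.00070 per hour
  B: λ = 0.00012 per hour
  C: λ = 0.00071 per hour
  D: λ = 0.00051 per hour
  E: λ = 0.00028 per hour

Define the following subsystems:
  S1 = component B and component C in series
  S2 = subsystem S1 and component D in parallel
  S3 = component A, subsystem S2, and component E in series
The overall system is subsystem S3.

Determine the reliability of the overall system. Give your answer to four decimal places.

0.7651

R(A) = exp(−0.00070 × 250) = 0.839457
R(B) = exp(−0.00012 × 250) = 0.970446
R(C) = exp(−0.00071 × 250) = 0.837361
R(D) = exp(−0.00051 × 250) = 0.880293
R(E) = exp(−0.00028 × 250) = 0.932394
Series (B and C): 0.970446 × 0.837361 = 0.812614
Parallel ([0.812614] and D): 1 − (1 − 0.812614)(1 − 0.880293) = 0.977569
Series (A, [0.977569], and E): 0.839457 × 0.977569 × 0.932394 = 0.7651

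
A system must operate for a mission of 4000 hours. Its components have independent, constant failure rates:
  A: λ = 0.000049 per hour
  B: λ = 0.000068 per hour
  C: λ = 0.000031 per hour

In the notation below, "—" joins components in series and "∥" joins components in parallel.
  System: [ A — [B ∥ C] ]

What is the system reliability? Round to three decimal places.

0.799

R(A) = exp(−0.000049 × 4000) = 0.82201
R(B) = exp(−0.000068 × 4000) = 0.76185
R(C) = exp(−0.000031 × 4000) = 0.88338
Parallel (B and C): 1 − (1 − 0.76185)(1 − 0.88338) = 0.97223
Series (A and [0.97223]): 0.82201 × 0.97223 = 0.799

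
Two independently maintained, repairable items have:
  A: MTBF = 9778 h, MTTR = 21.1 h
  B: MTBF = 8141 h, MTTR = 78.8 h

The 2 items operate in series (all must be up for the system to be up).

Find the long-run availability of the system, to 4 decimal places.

A(A) = MTBF/(MTBF+MTTR) = 9778/(9778+21.1) = 0.997847
A(B) = MTBF/(MTBF+MTTR) = 8141/(8141+78.8) = 0.990413
Series availability: 0.997847 × 0.990413 = 0.9883

0.9883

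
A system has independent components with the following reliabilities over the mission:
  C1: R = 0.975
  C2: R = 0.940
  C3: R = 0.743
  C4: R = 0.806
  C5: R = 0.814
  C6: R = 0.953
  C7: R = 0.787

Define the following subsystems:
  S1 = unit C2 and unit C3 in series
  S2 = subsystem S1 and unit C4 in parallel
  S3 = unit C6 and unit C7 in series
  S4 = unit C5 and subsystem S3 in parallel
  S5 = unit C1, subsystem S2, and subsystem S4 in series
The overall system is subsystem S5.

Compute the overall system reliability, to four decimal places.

0.8753

Series (C2 and C3): 0.940000 × 0.743000 = 0.698420
Parallel ([0.698420] and C4): 1 − (1 − 0.698420)(1 − 0.806000) = 0.941493
Series (C6 and C7): 0.953000 × 0.787000 = 0.750011
Parallel (C5 and [0.750011]): 1 − (1 − 0.814000)(1 − 0.750011) = 0.953502
Series (C1, [0.941493], and [0.953502]): 0.975000 × 0.941493 × 0.953502 = 0.8753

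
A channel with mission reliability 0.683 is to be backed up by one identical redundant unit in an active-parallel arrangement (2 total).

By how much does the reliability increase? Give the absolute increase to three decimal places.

0.217

R_before = 0.683
R_after = 1 − (1 − 0.683)^2 = 0.900
ΔR = 0.900 − 0.683 = 0.217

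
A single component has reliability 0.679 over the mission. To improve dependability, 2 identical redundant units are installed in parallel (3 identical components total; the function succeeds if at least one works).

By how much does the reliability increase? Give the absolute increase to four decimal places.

R_before = 0.679
R_after = 1 − (1 − 0.679)^3 = 0.9669
ΔR = 0.9669 − 0.679 = 0.2879

0.2879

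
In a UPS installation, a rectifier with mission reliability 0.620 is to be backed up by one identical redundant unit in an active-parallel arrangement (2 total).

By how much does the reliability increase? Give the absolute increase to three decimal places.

0.236

R_before = 0.620
R_after = 1 − (1 − 0.620)^2 = 0.856
ΔR = 0.856 − 0.620 = 0.236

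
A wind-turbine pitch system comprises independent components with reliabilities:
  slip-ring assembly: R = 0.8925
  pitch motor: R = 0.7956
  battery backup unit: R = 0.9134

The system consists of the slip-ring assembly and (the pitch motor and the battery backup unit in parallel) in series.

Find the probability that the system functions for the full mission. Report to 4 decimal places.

0.8767

Parallel (pitch motor and battery backup unit): 1 − (1 − 0.795600)(1 − 0.913400) = 0.982299
Series (slip-ring assembly and [0.982299]): 0.892500 × 0.982299 = 0.8767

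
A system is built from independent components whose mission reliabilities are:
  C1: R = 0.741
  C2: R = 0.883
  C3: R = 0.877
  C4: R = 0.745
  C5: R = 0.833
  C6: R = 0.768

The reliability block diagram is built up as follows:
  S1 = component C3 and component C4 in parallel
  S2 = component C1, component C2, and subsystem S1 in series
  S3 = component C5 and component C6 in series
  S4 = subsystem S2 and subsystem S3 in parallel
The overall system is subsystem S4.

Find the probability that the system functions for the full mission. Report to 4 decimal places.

Parallel (C3 and C4): 1 − (1 − 0.877000)(1 − 0.745000) = 0.968635
Series (C1, C2, and [0.968635]): 0.741000 × 0.883000 × 0.968635 = 0.633781
Series (C5 and C6): 0.833000 × 0.768000 = 0.639744
Parallel ([0.633781] and [0.639744]): 1 − (1 − 0.633781)(1 − 0.639744) = 0.8681

0.8681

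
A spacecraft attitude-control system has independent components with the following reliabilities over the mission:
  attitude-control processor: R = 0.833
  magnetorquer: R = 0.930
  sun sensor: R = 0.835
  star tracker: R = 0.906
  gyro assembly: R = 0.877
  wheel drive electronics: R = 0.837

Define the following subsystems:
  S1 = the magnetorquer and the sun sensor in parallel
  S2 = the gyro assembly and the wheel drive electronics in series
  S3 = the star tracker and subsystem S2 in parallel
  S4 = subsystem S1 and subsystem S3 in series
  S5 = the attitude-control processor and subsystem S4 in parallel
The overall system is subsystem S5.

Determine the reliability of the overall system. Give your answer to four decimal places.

0.9939

Parallel (magnetorquer and sun sensor): 1 − (1 − 0.930000)(1 − 0.835000) = 0.988450
Series (gyro assembly and wheel drive electronics): 0.877000 × 0.837000 = 0.734049
Parallel (star tracker and [0.734049]): 1 − (1 − 0.906000)(1 − 0.734049) = 0.975001
Series ([0.988450] and [0.975001]): 0.988450 × 0.975001 = 0.963740
Parallel (attitude-control processor and [0.963740]): 1 − (1 − 0.833000)(1 − 0.963740) = 0.9939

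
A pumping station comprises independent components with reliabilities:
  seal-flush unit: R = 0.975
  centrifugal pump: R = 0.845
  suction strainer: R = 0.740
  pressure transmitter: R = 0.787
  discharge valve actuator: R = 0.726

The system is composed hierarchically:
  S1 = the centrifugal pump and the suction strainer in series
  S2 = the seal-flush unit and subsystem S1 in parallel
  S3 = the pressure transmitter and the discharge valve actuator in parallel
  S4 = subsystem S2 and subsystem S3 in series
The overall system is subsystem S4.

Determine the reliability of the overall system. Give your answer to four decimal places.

0.9328

Series (centrifugal pump and suction strainer): 0.845000 × 0.740000 = 0.625300
Parallel (seal-flush unit and [0.625300]): 1 − (1 − 0.975000)(1 − 0.625300) = 0.990633
Parallel (pressure transmitter and discharge valve actuator): 1 − (1 − 0.787000)(1 − 0.726000) = 0.941638
Series ([0.990633] and [0.941638]): 0.990633 × 0.941638 = 0.9328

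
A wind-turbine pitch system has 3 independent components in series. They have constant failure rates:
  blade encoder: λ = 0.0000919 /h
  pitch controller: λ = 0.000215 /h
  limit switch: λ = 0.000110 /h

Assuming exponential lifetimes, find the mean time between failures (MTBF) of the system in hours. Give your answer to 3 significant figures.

Series of exponential components: λ_sys = Σ λ_i
λ_sys = 0.0000919 + 0.000215 + 0.000110 = 4.1690e-04 /h
MTBF = 1 / λ_sys = 2400 h

2400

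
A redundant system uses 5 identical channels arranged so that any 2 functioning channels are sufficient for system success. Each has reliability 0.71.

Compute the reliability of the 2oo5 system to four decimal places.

0.9728

R = Σ_{i=2}^{5} C(5,i) p^i (1−p)^{5−i} with p = 0.71
C(5,2)·0.71^2·0.29^3 = 0.122945
C(5,3)·0.71^3·0.29^2 = 0.301003
C(5,4)·0.71^4·0.29^1 = 0.368469
C(5,5)·0.71^5·0.29^0 = 0.180423
Sum = 0.9728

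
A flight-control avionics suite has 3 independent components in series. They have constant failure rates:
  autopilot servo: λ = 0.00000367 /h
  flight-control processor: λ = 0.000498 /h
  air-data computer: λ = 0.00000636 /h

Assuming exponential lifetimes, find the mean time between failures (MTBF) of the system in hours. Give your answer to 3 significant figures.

1970

Series of exponential components: λ_sys = Σ λ_i
λ_sys = 0.00000367 + 0.000498 + 0.00000636 = 5.0803e-04 /h
MTBF = 1 / λ_sys = 1970 h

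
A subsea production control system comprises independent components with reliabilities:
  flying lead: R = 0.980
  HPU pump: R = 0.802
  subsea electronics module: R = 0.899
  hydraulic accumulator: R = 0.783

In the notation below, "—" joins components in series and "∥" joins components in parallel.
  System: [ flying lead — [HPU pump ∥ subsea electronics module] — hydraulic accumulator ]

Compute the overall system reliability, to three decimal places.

Parallel (HPU pump and subsea electronics module): 1 − (1 − 0.80200)(1 − 0.89900) = 0.98000
Series (flying lead, [0.98000], and hydraulic accumulator): 0.98000 × 0.98000 × 0.78300 = 0.752

0.752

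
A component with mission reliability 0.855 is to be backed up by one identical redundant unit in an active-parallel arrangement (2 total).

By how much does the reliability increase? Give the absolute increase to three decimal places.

R_before = 0.855
R_after = 1 − (1 − 0.855)^2 = 0.979
ΔR = 0.979 − 0.855 = 0.124

0.124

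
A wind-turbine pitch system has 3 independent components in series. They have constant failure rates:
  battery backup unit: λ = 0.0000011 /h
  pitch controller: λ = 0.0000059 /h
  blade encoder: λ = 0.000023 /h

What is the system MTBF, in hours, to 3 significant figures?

33300

Series of exponential components: λ_sys = Σ λ_i
λ_sys = 0.0000011 + 0.0000059 + 0.000023 = 3.0000e-05 /h
MTBF = 1 / λ_sys = 33300 h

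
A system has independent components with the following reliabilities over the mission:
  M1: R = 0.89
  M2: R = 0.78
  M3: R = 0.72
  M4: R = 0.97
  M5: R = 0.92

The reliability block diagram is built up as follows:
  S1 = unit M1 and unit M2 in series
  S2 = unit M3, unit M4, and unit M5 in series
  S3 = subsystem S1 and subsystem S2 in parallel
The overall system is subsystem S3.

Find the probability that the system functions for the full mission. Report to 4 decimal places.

Series (M1 and M2): 0.890000 × 0.780000 = 0.694200
Series (M3, M4, and M5): 0.720000 × 0.970000 × 0.920000 = 0.642528
Parallel ([0.694200] and [0.642528]): 1 − (1 − 0.694200)(1 − 0.642528) = 0.8907

0.8907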